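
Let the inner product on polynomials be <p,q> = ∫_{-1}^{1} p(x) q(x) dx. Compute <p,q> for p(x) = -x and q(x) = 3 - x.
<p,q> = 2/3

Expand the product: p(x)·q(x) = x^2 - 3*x.
∫_{-1}^{1} of each monomial x^k gives [2/(k+1) if k even, 0 if k odd]. Integrating term-by-term (or equivalently evaluating the antiderivative F(x) = x^3/3 - 3*x^2/2 at the endpoints):
  F(1) − F(−1) = -7/6 − (-11/6) = 2/3.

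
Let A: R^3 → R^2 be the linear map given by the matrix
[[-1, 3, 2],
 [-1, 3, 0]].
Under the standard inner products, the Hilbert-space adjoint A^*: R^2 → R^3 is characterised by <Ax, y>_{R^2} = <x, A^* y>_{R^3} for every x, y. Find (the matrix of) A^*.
A^* = A^T =
[[-1, -1],
 [3, 3],
 [2, 0]]

For real matrices with standard dot products, the defining identity <Ax, y> = <x, A^* y> gives (Ax)^T y = x^T (A^*) y, i.e. x^T A^T y = x^T (A^*) y. Since this holds for all x, y, we must have A^* = A^T. Therefore
A^* =
[[-1, -1],
 [3, 3],
 [2, 0]].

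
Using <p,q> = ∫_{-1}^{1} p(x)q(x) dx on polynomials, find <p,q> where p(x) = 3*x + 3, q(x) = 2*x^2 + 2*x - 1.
<p,q> = 2

Expand the product: p(x)·q(x) = 6*x^3 + 12*x^2 + 3*x - 3.
∫_{-1}^{1} of each monomial x^k gives [2/(k+1) if k even, 0 if k odd]. Integrating term-by-term (or equivalently evaluating the antiderivative F(x) = 3*x^4/2 + 4*x^3 + 3*x^2/2 - 3*x at the endpoints):
  F(1) − F(−1) = 4 − (2) = 2.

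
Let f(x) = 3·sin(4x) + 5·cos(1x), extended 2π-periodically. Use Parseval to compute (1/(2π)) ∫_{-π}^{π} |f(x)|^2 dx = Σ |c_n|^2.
Σ |c_n|^2 = 17

Expand |f|^2 and use orthogonality of {sin(nx), cos(mx)} on [-π, π]:
  ∫_{-π}^{π} sin(nx)^2 dx = π, ∫ cos(mx)^2 dx = π, and cross terms integrate to 0.
So ∫_{-π}^{π} f(x)^2 dx = 3^2 · π + 5^2 · π = (9 + 25)π.
Divide by 2π: (9 + 25)/2 = 17.
By Parseval, this equals Σ |c_n|^2.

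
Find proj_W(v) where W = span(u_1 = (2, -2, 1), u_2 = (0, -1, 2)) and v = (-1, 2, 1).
proj_W(v) = (-50/29, 30/29, 15/29)

Set up U = [u_1 | ... | u_2] ∈ R^(3×2). The projector onto W = col(U) is P = U (U^T U)^(-1) U^T.
Compute U^T U =
  [9, 4]
  [4, 5],
and U^T v = (-5, 0).
Solve U^T U · c = U^T v for the coefficients: c = (-25/29, 20/29). The projection is proj_W(v) = U c.
Check: (v - proj_W(v)) · u_1 = 0  (should be 0).
Check: (v - proj_W(v)) · u_2 = 0  (should be 0).
Result: proj_W(v) = (-50/29, 30/29, 15/29).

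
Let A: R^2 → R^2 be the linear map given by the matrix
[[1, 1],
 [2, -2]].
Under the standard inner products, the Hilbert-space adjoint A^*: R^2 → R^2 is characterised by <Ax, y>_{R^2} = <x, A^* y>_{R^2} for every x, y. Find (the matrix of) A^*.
A^* = A^T =
[[1, 2],
 [1, -2]]

For real matrices with standard dot products, the defining identity <Ax, y> = <x, A^* y> gives (Ax)^T y = x^T (A^*) y, i.e. x^T A^T y = x^T (A^*) y. Since this holds for all x, y, we must have A^* = A^T. Therefore
A^* =
[[1, 2],
 [1, -2]].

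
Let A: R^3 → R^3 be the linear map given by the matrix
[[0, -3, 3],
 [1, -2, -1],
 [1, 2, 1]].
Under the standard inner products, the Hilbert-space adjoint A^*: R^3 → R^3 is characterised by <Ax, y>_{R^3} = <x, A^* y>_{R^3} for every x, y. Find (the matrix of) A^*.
A^* = A^T =
[[0, 1, 1],
 [-3, -2, 2],
 [3, -1, 1]]

For real matrices with standard dot products, the defining identity <Ax, y> = <x, A^* y> gives (Ax)^T y = x^T (A^*) y, i.e. x^T A^T y = x^T (A^*) y. Since this holds for all x, y, we must have A^* = A^T. Therefore
A^* =
[[0, 1, 1],
 [-3, -2, 2],
 [3, -1, 1]].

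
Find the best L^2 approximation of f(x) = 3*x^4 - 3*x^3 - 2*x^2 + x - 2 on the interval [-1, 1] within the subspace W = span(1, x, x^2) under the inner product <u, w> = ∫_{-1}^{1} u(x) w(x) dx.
g(x) = 4*x^2/7 - 4*x/5 - 79/35

The best approximation g ∈ W is the orthogonal projection of f onto W. Writing g = a_0 + a_1 x + a_2 x^2, the coefficients solve the normal equations G · a = b where
  G_{ij} = <φ_i, φ_j> and b_i = <f, φ_i>, with φ_0 = 1, φ_1 = x, φ_2 = x^2.
G =
  [2, 0, 2/3]
  [0, 2/3, 0]
  [2/3, 0, 2/5],
b = (-62/15, -8/15, -134/105).
Solving gives a_0 = -79/35, a_1 = -4/5, a_2 = 4/7, so
  g(x) = 4*x^2/7 - 4*x/5 - 79/35.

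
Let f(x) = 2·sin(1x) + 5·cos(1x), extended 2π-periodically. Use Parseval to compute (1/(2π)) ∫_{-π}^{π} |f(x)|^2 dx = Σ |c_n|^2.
Σ |c_n|^2 = 29/2

Expand |f|^2 and use orthogonality of {sin(nx), cos(mx)} on [-π, π]:
  ∫_{-π}^{π} sin(nx)^2 dx = π, ∫ cos(mx)^2 dx = π, and cross terms integrate to 0.
So ∫_{-π}^{π} f(x)^2 dx = 2^2 · π + 5^2 · π = (4 + 25)π.
Divide by 2π: (4 + 25)/2 = 29/2.
By Parseval, this equals Σ |c_n|^2.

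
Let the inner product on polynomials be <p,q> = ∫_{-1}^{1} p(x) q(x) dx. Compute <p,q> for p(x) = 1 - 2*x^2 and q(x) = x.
<p,q> = 0

Expand the product: p(x)·q(x) = -2*x^3 + x.
∫_{-1}^{1} of each monomial x^k gives [2/(k+1) if k even, 0 if k odd]. Integrating term-by-term (or equivalently evaluating the antiderivative F(x) = -x^4/2 + x^2/2 at the endpoints):
  F(1) − F(−1) = 0 − (0) = 0.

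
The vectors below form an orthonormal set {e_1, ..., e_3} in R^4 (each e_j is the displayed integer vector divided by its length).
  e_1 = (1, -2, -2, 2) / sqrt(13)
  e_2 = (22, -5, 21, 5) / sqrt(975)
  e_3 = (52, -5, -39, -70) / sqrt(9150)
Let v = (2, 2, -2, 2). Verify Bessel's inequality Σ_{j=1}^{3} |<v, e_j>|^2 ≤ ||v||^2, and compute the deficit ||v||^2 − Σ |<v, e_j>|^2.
Σ |<v, e_j>|^2 = 176/61; ||v||^2 = 16; deficit = 800/61

Write each e_j = u_j / sqrt(<u_j, u_j>) where u_j is the displayed integer vector. Then <v, e_j> = <v, u_j> / sqrt(<u_j, u_j>), so |<v, e_j>|^2 = <v, u_j>^2 / <u_j, u_j>.
Coefficients: <v, e_1> = 6/sqrt(13), <v, e_2> = 2/sqrt(975), <v, e_3> = 32/sqrt(9150).
Square and sum: Σ |<v, e_j>|^2 = 176/61.
Compute ||v||^2 = v·v = 16.
Deficit = 16 − 176/61 = 800/61 ≥ 0, confirming Bessel's inequality. (The deficit equals ||v − Σ <v,e_j> e_j||^2, the squared distance from v to span{e_j}.)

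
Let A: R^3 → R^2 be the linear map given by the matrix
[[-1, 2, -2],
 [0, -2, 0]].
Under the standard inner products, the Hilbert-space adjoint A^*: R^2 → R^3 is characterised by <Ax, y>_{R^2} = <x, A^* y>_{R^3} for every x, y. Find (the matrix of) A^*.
A^* = A^T =
[[-1, 0],
 [2, -2],
 [-2, 0]]

For real matrices with standard dot products, the defining identity <Ax, y> = <x, A^* y> gives (Ax)^T y = x^T (A^*) y, i.e. x^T A^T y = x^T (A^*) y. Since this holds for all x, y, we must have A^* = A^T. Therefore
A^* =
[[-1, 0],
 [2, -2],
 [-2, 0]].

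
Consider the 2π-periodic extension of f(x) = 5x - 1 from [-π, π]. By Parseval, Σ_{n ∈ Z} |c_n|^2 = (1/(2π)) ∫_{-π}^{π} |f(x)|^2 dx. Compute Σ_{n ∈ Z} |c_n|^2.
Σ |c_n|^2 = 25π^2/3 + 1

Expand and integrate term by term over [-π, π]:
  ∫ (5x)^2 dx = 25·(2π^3/3); ∫ 2·5·(-1)·x dx = 0 (odd integrand); ∫ (-1)^2 dx = 1·2π.
So (1/(2π)) ∫_{-π}^{π} (5x - 1)^2 dx = 25π^2/3 + 1 = 25π^2/3 + 1.
Parseval ⇒ Σ |c_n|^2 = 25π^2/3 + 1.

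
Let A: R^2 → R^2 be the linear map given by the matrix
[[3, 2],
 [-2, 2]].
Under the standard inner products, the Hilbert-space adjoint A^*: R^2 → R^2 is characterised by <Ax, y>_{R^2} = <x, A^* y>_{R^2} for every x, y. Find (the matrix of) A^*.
A^* = A^T =
[[3, -2],
 [2, 2]]

For real matrices with standard dot products, the defining identity <Ax, y> = <x, A^* y> gives (Ax)^T y = x^T (A^*) y, i.e. x^T A^T y = x^T (A^*) y. Since this holds for all x, y, we must have A^* = A^T. Therefore
A^* =
[[3, -2],
 [2, 2]].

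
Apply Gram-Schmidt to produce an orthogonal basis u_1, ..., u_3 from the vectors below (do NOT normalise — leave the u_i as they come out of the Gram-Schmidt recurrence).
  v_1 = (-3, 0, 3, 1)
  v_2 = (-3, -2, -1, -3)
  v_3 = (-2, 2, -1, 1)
Orthogonal basis:
  u_1 = (-3, 0, 3, 1)
  u_2 = (-48/19, -2, -28/19, -60/19)
  u_3 = (-154/107, 208/107, -179/107, 75/107)

Apply the Gram-Schmidt recurrence
  u_1 = v_1
  u_i = v_i − Σ_{j<i} ((v_i · u_j) / (u_j · u_j)) · u_j.

Step by step this gives:
  u_1 = (-3, 0, 3, 1)
  u_2 = (-48/19, -2, -28/19, -60/19)
  u_3 = (-154/107, 208/107, -179/107, 75/107)

Orthogonality check:
  u_2 · u_1 = 0 (should be 0)
  u_3 · u_1 = 0 (should be 0)
  u_3 · u_2 = 0 (should be 0)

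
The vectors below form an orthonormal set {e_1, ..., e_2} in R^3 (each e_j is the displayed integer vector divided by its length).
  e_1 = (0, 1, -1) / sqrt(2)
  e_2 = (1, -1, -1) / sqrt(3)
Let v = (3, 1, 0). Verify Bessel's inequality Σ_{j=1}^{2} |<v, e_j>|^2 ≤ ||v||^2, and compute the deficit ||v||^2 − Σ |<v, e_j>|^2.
Σ |<v, e_j>|^2 = 11/6; ||v||^2 = 10; deficit = 49/6

Write each e_j = u_j / sqrt(<u_j, u_j>) where u_j is the displayed integer vector. Then <v, e_j> = <v, u_j> / sqrt(<u_j, u_j>), so |<v, e_j>|^2 = <v, u_j>^2 / <u_j, u_j>.
Coefficients: <v, e_1> = 1/sqrt(2), <v, e_2> = 2/sqrt(3).
Square and sum: Σ |<v, e_j>|^2 = 11/6.
Compute ||v||^2 = v·v = 10.
Deficit = 10 − 11/6 = 49/6 ≥ 0, confirming Bessel's inequality. (The deficit equals ||v − Σ <v,e_j> e_j||^2, the squared distance from v to span{e_j}.)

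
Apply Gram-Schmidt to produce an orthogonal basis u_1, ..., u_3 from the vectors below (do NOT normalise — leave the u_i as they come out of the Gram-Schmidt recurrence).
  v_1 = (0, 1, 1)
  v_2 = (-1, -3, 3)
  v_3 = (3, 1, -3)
Orthogonal basis:
  u_1 = (0, 1, 1)
  u_2 = (-1, -3, 3)
  u_3 = (42/19, -7/19, 7/19)

Apply the Gram-Schmidt recurrence
  u_1 = v_1
  u_i = v_i − Σ_{j<i} ((v_i · u_j) / (u_j · u_j)) · u_j.

Step by step this gives:
  u_1 = (0, 1, 1)
  u_2 = (-1, -3, 3)
  u_3 = (42/19, -7/19, 7/19)

Orthogonality check:
  u_2 · u_1 = 0 (should be 0)
  u_3 · u_1 = 0 (should be 0)
  u_3 · u_2 = 0 (should be 0)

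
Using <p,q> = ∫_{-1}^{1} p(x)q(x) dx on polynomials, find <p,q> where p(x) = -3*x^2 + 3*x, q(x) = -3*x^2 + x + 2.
<p,q> = 8/5

Expand the product: p(x)·q(x) = 9*x^4 - 12*x^3 - 3*x^2 + 6*x.
∫_{-1}^{1} of each monomial x^k gives [2/(k+1) if k even, 0 if k odd]. Integrating term-by-term (or equivalently evaluating the antiderivative F(x) = 9*x^5/5 - 3*x^4 - x^3 + 3*x^2 at the endpoints):
  F(1) − F(−1) = 4/5 − (-4/5) = 8/5.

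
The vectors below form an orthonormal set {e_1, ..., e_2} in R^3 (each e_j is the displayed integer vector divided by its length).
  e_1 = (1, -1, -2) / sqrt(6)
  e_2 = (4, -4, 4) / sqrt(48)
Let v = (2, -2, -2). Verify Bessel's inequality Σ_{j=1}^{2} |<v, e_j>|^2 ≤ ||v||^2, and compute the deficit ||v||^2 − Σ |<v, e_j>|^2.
Σ |<v, e_j>|^2 = 12; ||v||^2 = 12; deficit = 0

Write each e_j = u_j / sqrt(<u_j, u_j>) where u_j is the displayed integer vector. Then <v, e_j> = <v, u_j> / sqrt(<u_j, u_j>), so |<v, e_j>|^2 = <v, u_j>^2 / <u_j, u_j>.
Coefficients: <v, e_1> = 8/sqrt(6), <v, e_2> = 8/sqrt(48).
Square and sum: Σ |<v, e_j>|^2 = 12.
Compute ||v||^2 = v·v = 12.
Deficit = 12 − 12 = 0 ≥ 0, confirming Bessel's inequality. (The deficit equals ||v − Σ <v,e_j> e_j||^2, the squared distance from v to span{e_j}.)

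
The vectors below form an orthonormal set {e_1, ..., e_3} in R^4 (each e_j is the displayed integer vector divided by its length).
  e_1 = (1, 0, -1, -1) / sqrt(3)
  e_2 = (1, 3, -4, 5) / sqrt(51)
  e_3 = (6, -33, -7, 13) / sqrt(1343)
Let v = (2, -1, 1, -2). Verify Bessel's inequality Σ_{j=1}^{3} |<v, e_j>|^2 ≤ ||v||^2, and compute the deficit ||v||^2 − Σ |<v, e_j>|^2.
Σ |<v, e_j>|^2 = 594/79; ||v||^2 = 10; deficit = 196/79

Write each e_j = u_j / sqrt(<u_j, u_j>) where u_j is the displayed integer vector. Then <v, e_j> = <v, u_j> / sqrt(<u_j, u_j>), so |<v, e_j>|^2 = <v, u_j>^2 / <u_j, u_j>.
Coefficients: <v, e_1> = 3/sqrt(3), <v, e_2> = -15/sqrt(51), <v, e_3> = 12/sqrt(1343).
Square and sum: Σ |<v, e_j>|^2 = 594/79.
Compute ||v||^2 = v·v = 10.
Deficit = 10 − 594/79 = 196/79 ≥ 0, confirming Bessel's inequality. (The deficit equals ||v − Σ <v,e_j> e_j||^2, the squared distance from v to span{e_j}.)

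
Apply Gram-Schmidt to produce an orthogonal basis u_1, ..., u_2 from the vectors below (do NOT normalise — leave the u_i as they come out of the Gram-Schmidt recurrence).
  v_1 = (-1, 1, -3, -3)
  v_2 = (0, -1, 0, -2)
Orthogonal basis:
  u_1 = (-1, 1, -3, -3)
  u_2 = (1/4, -5/4, 3/4, -5/4)

Apply the Gram-Schmidt recurrence
  u_1 = v_1
  u_i = v_i − Σ_{j<i} ((v_i · u_j) / (u_j · u_j)) · u_j.

Step by step this gives:
  u_1 = (-1, 1, -3, -3)
  u_2 = (1/4, -5/4, 3/4, -5/4)

Orthogonality check:
  u_2 · u_1 = 0 (should be 0)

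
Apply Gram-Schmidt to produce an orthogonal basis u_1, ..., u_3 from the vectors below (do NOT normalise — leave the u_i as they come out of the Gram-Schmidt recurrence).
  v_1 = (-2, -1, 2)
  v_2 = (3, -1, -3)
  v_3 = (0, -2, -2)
Orthogonal basis:
  u_1 = (-2, -1, 2)
  u_2 = (5/9, -20/9, -5/9)
  u_3 = (-1, 0, -1)

Apply the Gram-Schmidt recurrence
  u_1 = v_1
  u_i = v_i − Σ_{j<i} ((v_i · u_j) / (u_j · u_j)) · u_j.

Step by step this gives:
  u_1 = (-2, -1, 2)
  u_2 = (5/9, -20/9, -5/9)
  u_3 = (-1, 0, -1)

Orthogonality check:
  u_2 · u_1 = 0 (should be 0)
  u_3 · u_1 = 0 (should be 0)
  u_3 · u_2 = 0 (should be 0)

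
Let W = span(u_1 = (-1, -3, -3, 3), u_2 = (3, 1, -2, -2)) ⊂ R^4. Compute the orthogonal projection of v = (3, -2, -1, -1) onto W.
proj_W(v) = (11/6, -17/234, -253/117, -73/117)

Set up U = [u_1 | ... | u_2] ∈ R^(4×2). The projector onto W = col(U) is P = U (U^T U)^(-1) U^T.
Compute U^T U =
  [28, -6]
  [-6, 18],
and U^T v = (3, 11).
Solve U^T U · c = U^T v for the coefficients: c = (10/39, 163/234). The projection is proj_W(v) = U c.
Check: (v - proj_W(v)) · u_1 = 0  (should be 0).
Check: (v - proj_W(v)) · u_2 = 0  (should be 0).
Result: proj_W(v) = (11/6, -17/234, -253/117, -73/117).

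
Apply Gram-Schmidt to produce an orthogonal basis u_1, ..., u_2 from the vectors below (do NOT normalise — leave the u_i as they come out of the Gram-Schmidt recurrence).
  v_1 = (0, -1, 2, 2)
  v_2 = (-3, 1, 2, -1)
Orthogonal basis:
  u_1 = (0, -1, 2, 2)
  u_2 = (-3, 10/9, 16/9, -11/9)

Apply the Gram-Schmidt recurrence
  u_1 = v_1
  u_i = v_i − Σ_{j<i} ((v_i · u_j) / (u_j · u_j)) · u_j.

Step by step this gives:
  u_1 = (0, -1, 2, 2)
  u_2 = (-3, 10/9, 16/9, -11/9)

Orthogonality check:
  u_2 · u_1 = 0 (should be 0)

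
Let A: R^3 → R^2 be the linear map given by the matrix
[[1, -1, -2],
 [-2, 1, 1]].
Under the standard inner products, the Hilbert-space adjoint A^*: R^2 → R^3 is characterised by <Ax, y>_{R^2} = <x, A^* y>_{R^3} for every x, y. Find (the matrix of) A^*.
A^* = A^T =
[[1, -2],
 [-1, 1],
 [-2, 1]]

For real matrices with standard dot products, the defining identity <Ax, y> = <x, A^* y> gives (Ax)^T y = x^T (A^*) y, i.e. x^T A^T y = x^T (A^*) y. Since this holds for all x, y, we must have A^* = A^T. Therefore
A^* =
[[1, -2],
 [-1, 1],
 [-2, 1]].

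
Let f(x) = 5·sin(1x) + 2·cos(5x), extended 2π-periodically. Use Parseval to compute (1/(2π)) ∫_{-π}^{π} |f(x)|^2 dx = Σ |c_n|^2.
Σ |c_n|^2 = 29/2

Expand |f|^2 and use orthogonality of {sin(nx), cos(mx)} on [-π, π]:
  ∫_{-π}^{π} sin(nx)^2 dx = π, ∫ cos(mx)^2 dx = π, and cross terms integrate to 0.
So ∫_{-π}^{π} f(x)^2 dx = 5^2 · π + 2^2 · π = (25 + 4)π.
Divide by 2π: (25 + 4)/2 = 29/2.
By Parseval, this equals Σ |c_n|^2.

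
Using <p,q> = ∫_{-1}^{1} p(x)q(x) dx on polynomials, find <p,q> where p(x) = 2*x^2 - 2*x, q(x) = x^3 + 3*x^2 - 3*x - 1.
<p,q> = 64/15

Expand the product: p(x)·q(x) = 2*x^5 + 4*x^4 - 12*x^3 + 4*x^2 + 2*x.
∫_{-1}^{1} of each monomial x^k gives [2/(k+1) if k even, 0 if k odd]. Integrating term-by-term (or equivalently evaluating the antiderivative F(x) = x^6/3 + 4*x^5/5 - 3*x^4 + 4*x^3/3 + x^2 at the endpoints):
  F(1) − F(−1) = 7/15 − (-19/5) = 64/15.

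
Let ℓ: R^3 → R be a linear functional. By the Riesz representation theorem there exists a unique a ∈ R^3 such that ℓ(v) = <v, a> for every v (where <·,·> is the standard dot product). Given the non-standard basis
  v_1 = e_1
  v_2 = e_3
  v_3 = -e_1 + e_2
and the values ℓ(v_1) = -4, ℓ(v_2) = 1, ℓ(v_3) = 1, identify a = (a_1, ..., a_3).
a = (-4, -3, 1)

Write a = (a_1, ..., a_3) in the standard basis. For each basis vector v_i, ℓ(v_i) = <v_i, a> is a linear equation in the a_j's. Collect the n equations into a matrix system V a = ℓ, where row i of V is v_i (expressed in the standard basis). Since V is invertible (lower-triangular with 1s on the diagonal, up to permutation), solve by back-substitution:
  V =
[[1, 0, 0],
 [0, 0, 1],
 [-1, 1, 0]]
  V a = (-4, 1, 1)
Solving gives a = (-4, -3, 1).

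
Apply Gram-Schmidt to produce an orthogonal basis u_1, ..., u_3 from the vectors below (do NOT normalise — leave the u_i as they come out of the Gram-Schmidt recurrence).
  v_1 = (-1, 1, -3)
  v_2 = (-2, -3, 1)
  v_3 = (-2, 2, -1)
Orthogonal basis:
  u_1 = (-1, 1, -3)
  u_2 = (-26/11, -29/11, -1/11)
  u_3 = (-100/69, 175/138, 125/138)

Apply the Gram-Schmidt recurrence
  u_1 = v_1
  u_i = v_i − Σ_{j<i} ((v_i · u_j) / (u_j · u_j)) · u_j.

Step by step this gives:
  u_1 = (-1, 1, -3)
  u_2 = (-26/11, -29/11, -1/11)
  u_3 = (-100/69, 175/138, 125/138)

Orthogonality check:
  u_2 · u_1 = 0 (should be 0)
  u_3 · u_1 = 0 (should be 0)
  u_3 · u_2 = 0 (should be 0)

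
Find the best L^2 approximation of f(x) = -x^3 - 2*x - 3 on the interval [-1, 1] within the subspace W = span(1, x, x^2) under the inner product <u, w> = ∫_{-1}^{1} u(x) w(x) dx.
g(x) = -13*x/5 - 3

The best approximation g ∈ W is the orthogonal projection of f onto W. Writing g = a_0 + a_1 x + a_2 x^2, the coefficients solve the normal equations G · a = b where
  G_{ij} = <φ_i, φ_j> and b_i = <f, φ_i>, with φ_0 = 1, φ_1 = x, φ_2 = x^2.
G =
  [2, 0, 2/3]
  [0, 2/3, 0]
  [2/3, 0, 2/5],
b = (-6, -26/15, -2).
Solving gives a_0 = -3, a_1 = -13/5, a_2 = 0, so
  g(x) = -13*x/5 - 3.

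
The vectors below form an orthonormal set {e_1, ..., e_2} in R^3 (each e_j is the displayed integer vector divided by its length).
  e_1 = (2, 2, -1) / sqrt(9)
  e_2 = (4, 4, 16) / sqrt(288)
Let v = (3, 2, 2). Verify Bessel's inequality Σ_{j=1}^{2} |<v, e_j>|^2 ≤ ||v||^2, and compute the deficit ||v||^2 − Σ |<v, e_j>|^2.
Σ |<v, e_j>|^2 = 33/2; ||v||^2 = 17; deficit = 1/2

Write each e_j = u_j / sqrt(<u_j, u_j>) where u_j is the displayed integer vector. Then <v, e_j> = <v, u_j> / sqrt(<u_j, u_j>), so |<v, e_j>|^2 = <v, u_j>^2 / <u_j, u_j>.
Coefficients: <v, e_1> = 8/sqrt(9), <v, e_2> = 52/sqrt(288).
Square and sum: Σ |<v, e_j>|^2 = 33/2.
Compute ||v||^2 = v·v = 17.
Deficit = 17 − 33/2 = 1/2 ≥ 0, confirming Bessel's inequality. (The deficit equals ||v − Σ <v,e_j> e_j||^2, the squared distance from v to span{e_j}.)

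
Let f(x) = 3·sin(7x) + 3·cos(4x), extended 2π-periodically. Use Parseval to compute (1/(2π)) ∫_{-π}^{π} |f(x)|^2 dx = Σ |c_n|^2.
Σ |c_n|^2 = 9

Expand |f|^2 and use orthogonality of {sin(nx), cos(mx)} on [-π, π]:
  ∫_{-π}^{π} sin(nx)^2 dx = π, ∫ cos(mx)^2 dx = π, and cross terms integrate to 0.
So ∫_{-π}^{π} f(x)^2 dx = 3^2 · π + 3^2 · π = (9 + 9)π.
Divide by 2π: (9 + 9)/2 = 9.
By Parseval, this equals Σ |c_n|^2.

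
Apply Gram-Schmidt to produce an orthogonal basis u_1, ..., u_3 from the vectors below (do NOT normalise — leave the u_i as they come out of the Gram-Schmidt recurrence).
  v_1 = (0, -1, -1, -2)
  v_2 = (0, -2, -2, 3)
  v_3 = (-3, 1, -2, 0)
Orthogonal basis:
  u_1 = (0, -1, -1, -2)
  u_2 = (0, -7/3, -7/3, 7/3)
  u_3 = (-3, 3/2, -3/2, 0)

Apply the Gram-Schmidt recurrence
  u_1 = v_1
  u_i = v_i − Σ_{j<i} ((v_i · u_j) / (u_j · u_j)) · u_j.

Step by step this gives:
  u_1 = (0, -1, -1, -2)
  u_2 = (0, -7/3, -7/3, 7/3)
  u_3 = (-3, 3/2, -3/2, 0)

Orthogonality check:
  u_2 · u_1 = 0 (should be 0)
  u_3 · u_1 = 0 (should be 0)
  u_3 · u_2 = 0 (should be 0)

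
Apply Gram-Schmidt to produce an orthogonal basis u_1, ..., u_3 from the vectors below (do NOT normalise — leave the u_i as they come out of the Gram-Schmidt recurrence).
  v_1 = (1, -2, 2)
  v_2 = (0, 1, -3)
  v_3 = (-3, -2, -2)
Orthogonal basis:
  u_1 = (1, -2, 2)
  u_2 = (8/9, -7/9, -11/9)
  u_3 = (-40/13, -30/13, -10/13)

Apply the Gram-Schmidt recurrence
  u_1 = v_1
  u_i = v_i − Σ_{j<i} ((v_i · u_j) / (u_j · u_j)) · u_j.

Step by step this gives:
  u_1 = (1, -2, 2)
  u_2 = (8/9, -7/9, -11/9)
  u_3 = (-40/13, -30/13, -10/13)

Orthogonality check:
  u_2 · u_1 = 0 (should be 0)
  u_3 · u_1 = 0 (should be 0)
  u_3 · u_2 = 0 (should be 0)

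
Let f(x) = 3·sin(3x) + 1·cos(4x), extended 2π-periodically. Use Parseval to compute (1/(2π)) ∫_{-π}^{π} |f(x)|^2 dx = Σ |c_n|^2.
Σ |c_n|^2 = 5

Expand |f|^2 and use orthogonality of {sin(nx), cos(mx)} on [-π, π]:
  ∫_{-π}^{π} sin(nx)^2 dx = π, ∫ cos(mx)^2 dx = π, and cross terms integrate to 0.
So ∫_{-π}^{π} f(x)^2 dx = 3^2 · π + 1^2 · π = (9 + 1)π.
Divide by 2π: (9 + 1)/2 = 5.
By Parseval, this equals Σ |c_n|^2.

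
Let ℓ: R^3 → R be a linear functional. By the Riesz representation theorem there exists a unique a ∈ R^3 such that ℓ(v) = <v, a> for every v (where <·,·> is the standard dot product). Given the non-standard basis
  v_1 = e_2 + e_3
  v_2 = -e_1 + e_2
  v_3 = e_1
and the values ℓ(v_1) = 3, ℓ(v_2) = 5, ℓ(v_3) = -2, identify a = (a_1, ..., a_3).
a = (-2, 3, 0)

Write a = (a_1, ..., a_3) in the standard basis. For each basis vector v_i, ℓ(v_i) = <v_i, a> is a linear equation in the a_j's. Collect the n equations into a matrix system V a = ℓ, where row i of V is v_i (expressed in the standard basis). Since V is invertible (lower-triangular with 1s on the diagonal, up to permutation), solve by back-substitution:
  V =
[[0, 1, 1],
 [-1, 1, 0],
 [1, 0, 0]]
  V a = (3, 5, -2)
Solving gives a = (-2, 3, 0).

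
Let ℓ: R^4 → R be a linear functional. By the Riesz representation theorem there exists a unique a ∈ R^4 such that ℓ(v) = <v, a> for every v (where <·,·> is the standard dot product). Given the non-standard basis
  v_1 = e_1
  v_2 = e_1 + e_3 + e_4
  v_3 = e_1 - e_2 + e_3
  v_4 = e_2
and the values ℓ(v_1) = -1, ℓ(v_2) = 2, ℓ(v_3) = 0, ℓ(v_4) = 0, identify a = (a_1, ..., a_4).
a = (-1, 0, 1, 2)

Write a = (a_1, ..., a_4) in the standard basis. For each basis vector v_i, ℓ(v_i) = <v_i, a> is a linear equation in the a_j's. Collect the n equations into a matrix system V a = ℓ, where row i of V is v_i (expressed in the standard basis). Since V is invertible (lower-triangular with 1s on the diagonal, up to permutation), solve by back-substitution:
  V =
[[1, 0, 0, 0],
 [1, 0, 1, 1],
 [1, -1, 1, 0],
 [0, 1, 0, 0]]
  V a = (-1, 2, 0, 0)
Solving gives a = (-1, 0, 1, 2).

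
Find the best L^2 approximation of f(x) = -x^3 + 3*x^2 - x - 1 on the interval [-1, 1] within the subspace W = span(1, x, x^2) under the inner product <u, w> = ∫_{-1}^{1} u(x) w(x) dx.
g(x) = 3*x^2 - 8*x/5 - 1

The best approximation g ∈ W is the orthogonal projection of f onto W. Writing g = a_0 + a_1 x + a_2 x^2, the coefficients solve the normal equations G · a = b where
  G_{ij} = <φ_i, φ_j> and b_i = <f, φ_i>, with φ_0 = 1, φ_1 = x, φ_2 = x^2.
G =
  [2, 0, 2/3]
  [0, 2/3, 0]
  [2/3, 0, 2/5],
b = (0, -16/15, 8/15).
Solving gives a_0 = -1, a_1 = -8/5, a_2 = 3, so
  g(x) = 3*x^2 - 8*x/5 - 1.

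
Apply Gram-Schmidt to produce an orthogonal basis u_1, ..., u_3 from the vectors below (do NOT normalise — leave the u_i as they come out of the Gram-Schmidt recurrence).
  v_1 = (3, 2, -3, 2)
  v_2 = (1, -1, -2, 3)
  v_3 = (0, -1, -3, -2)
Orthogonal basis:
  u_1 = (3, 2, -3, 2)
  u_2 = (-1/2, -2, -1/2, 2)
  u_3 = (-83/221, -298/221, -593/221, -467/221)

Apply the Gram-Schmidt recurrence
  u_1 = v_1
  u_i = v_i − Σ_{j<i} ((v_i · u_j) / (u_j · u_j)) · u_j.

Step by step this gives:
  u_1 = (3, 2, -3, 2)
  u_2 = (-1/2, -2, -1/2, 2)
  u_3 = (-83/221, -298/221, -593/221, -467/221)

Orthogonality check:
  u_2 · u_1 = 0 (should be 0)
  u_3 · u_1 = 0 (should be 0)
  u_3 · u_2 = 0 (should be 0)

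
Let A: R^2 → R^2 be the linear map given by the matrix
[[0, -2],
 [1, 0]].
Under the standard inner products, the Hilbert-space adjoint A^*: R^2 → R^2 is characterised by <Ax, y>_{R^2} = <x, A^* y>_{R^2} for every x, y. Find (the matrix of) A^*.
A^* = A^T =
[[0, 1],
 [-2, 0]]

For real matrices with standard dot products, the defining identity <Ax, y> = <x, A^* y> gives (Ax)^T y = x^T (A^*) y, i.e. x^T A^T y = x^T (A^*) y. Since this holds for all x, y, we must have A^* = A^T. Therefore
A^* =
[[0, 1],
 [-2, 0]].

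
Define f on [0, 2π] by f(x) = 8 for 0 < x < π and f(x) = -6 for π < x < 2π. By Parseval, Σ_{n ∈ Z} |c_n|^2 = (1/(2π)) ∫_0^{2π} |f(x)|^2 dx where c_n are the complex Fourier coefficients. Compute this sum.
Σ |c_n|^2 = 50

Parseval equates the L^2 energy of f (normalised by 1/(2π)) with the ℓ^2 sum of its Fourier coefficients: (1/(2π)) ∫_0^{2π} |f|^2 = Σ |c_n|^2.
Compute the left side: (1/(2π)) [∫_0^π 8^2 dx + ∫_π^{2π} (-6)^2 dx] = (1/(2π)) · (64π + 36π) = (64 + 36)/2 = 50.
So Σ_{n ∈ Z} |c_n|^2 = 50.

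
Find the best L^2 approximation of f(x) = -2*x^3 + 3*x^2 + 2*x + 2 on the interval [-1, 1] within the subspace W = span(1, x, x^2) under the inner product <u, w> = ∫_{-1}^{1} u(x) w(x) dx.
g(x) = 3*x^2 + 4*x/5 + 2

The best approximation g ∈ W is the orthogonal projection of f onto W. Writing g = a_0 + a_1 x + a_2 x^2, the coefficients solve the normal equations G · a = b where
  G_{ij} = <φ_i, φ_j> and b_i = <f, φ_i>, with φ_0 = 1, φ_1 = x, φ_2 = x^2.
G =
  [2, 0, 2/3]
  [0, 2/3, 0]
  [2/3, 0, 2/5],
b = (6, 8/15, 38/15).
Solving gives a_0 = 2, a_1 = 4/5, a_2 = 3, so
  g(x) = 3*x^2 + 4*x/5 + 2.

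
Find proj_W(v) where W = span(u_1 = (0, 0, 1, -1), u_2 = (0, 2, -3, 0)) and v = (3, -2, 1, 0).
proj_W(v) = (0, -22/17, 25/17, 8/17)

Set up U = [u_1 | ... | u_2] ∈ R^(4×2). The projector onto W = col(U) is P = U (U^T U)^(-1) U^T.
Compute U^T U =
  [2, -3]
  [-3, 13],
and U^T v = (1, -7).
Solve U^T U · c = U^T v for the coefficients: c = (-8/17, -11/17). The projection is proj_W(v) = U c.
Check: (v - proj_W(v)) · u_1 = 0  (should be 0).
Check: (v - proj_W(v)) · u_2 = 0  (should be 0).
Result: proj_W(v) = (0, -22/17, 25/17, 8/17).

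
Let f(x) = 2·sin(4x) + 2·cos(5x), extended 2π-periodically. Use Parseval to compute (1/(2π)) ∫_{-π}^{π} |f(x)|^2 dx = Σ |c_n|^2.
Σ |c_n|^2 = 4

Expand |f|^2 and use orthogonality of {sin(nx), cos(mx)} on [-π, π]:
  ∫_{-π}^{π} sin(nx)^2 dx = π, ∫ cos(mx)^2 dx = π, and cross terms integrate to 0.
So ∫_{-π}^{π} f(x)^2 dx = 2^2 · π + 2^2 · π = (4 + 4)π.
Divide by 2π: (4 + 4)/2 = 4.
By Parseval, this equals Σ |c_n|^2.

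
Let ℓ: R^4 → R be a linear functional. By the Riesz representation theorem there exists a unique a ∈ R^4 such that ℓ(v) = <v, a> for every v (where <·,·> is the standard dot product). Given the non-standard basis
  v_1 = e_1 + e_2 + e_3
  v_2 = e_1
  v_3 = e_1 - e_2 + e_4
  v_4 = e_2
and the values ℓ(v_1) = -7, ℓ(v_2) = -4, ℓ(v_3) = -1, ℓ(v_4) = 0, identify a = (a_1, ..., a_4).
a = (-4, 0, -3, 3)

Write a = (a_1, ..., a_4) in the standard basis. For each basis vector v_i, ℓ(v_i) = <v_i, a> is a linear equation in the a_j's. Collect the n equations into a matrix system V a = ℓ, where row i of V is v_i (expressed in the standard basis). Since V is invertible (lower-triangular with 1s on the diagonal, up to permutation), solve by back-substitution:
  V =
[[1, 1, 1, 0],
 [1, 0, 0, 0],
 [1, -1, 0, 1],
 [0, 1, 0, 0]]
  V a = (-7, -4, -1, 0)
Solving gives a = (-4, 0, -3, 3).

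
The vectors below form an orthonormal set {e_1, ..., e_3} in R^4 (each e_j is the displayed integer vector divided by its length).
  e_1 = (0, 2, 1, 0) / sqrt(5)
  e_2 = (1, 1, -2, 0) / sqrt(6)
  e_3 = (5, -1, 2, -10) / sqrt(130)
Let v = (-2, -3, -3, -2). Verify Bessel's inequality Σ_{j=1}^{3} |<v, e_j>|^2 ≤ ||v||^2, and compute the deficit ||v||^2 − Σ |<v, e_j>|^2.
Σ |<v, e_j>|^2 = 653/39; ||v||^2 = 26; deficit = 361/39

Write each e_j = u_j / sqrt(<u_j, u_j>) where u_j is the displayed integer vector. Then <v, e_j> = <v, u_j> / sqrt(<u_j, u_j>), so |<v, e_j>|^2 = <v, u_j>^2 / <u_j, u_j>.
Coefficients: <v, e_1> = -9/sqrt(5), <v, e_2> = 1/sqrt(6), <v, e_3> = 7/sqrt(130).
Square and sum: Σ |<v, e_j>|^2 = 653/39.
Compute ||v||^2 = v·v = 26.
Deficit = 26 − 653/39 = 361/39 ≥ 0, confirming Bessel's inequality. (The deficit equals ||v − Σ <v,e_j> e_j||^2, the squared distance from v to span{e_j}.)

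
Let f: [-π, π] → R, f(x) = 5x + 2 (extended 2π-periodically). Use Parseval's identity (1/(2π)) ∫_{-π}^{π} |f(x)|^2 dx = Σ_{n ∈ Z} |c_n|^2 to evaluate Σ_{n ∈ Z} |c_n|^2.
Σ |c_n|^2 = 25π^2/3 + 4

Expand and integrate term by term over [-π, π]:
  ∫ (5x)^2 dx = 25·(2π^3/3); ∫ 2·5·(2)·x dx = 0 (odd integrand); ∫ 2^2 dx = 4·2π.
So (1/(2π)) ∫_{-π}^{π} (5x + 2)^2 dx = 25π^2/3 + 4 = 25π^2/3 + 4.
Parseval ⇒ Σ |c_n|^2 = 25π^2/3 + 4.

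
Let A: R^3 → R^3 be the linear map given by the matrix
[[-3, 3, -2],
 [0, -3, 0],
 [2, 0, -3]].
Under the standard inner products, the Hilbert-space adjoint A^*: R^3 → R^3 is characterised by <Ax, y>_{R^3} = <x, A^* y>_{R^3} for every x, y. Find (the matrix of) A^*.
A^* = A^T =
[[-3, 0, 2],
 [3, -3, 0],
 [-2, 0, -3]]

For real matrices with standard dot products, the defining identity <Ax, y> = <x, A^* y> gives (Ax)^T y = x^T (A^*) y, i.e. x^T A^T y = x^T (A^*) y. Since this holds for all x, y, we must have A^* = A^T. Therefore
A^* =
[[-3, 0, 2],
 [3, -3, 0],
 [-2, 0, -3]].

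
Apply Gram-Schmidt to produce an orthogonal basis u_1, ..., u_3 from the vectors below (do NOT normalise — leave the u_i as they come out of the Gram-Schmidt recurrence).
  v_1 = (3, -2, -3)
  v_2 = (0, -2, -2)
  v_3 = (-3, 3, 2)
Orthogonal basis:
  u_1 = (3, -2, -3)
  u_2 = (-15/11, -12/11, -7/11)
  u_3 = (-6/19, 18/19, -18/19)

Apply the Gram-Schmidt recurrence
  u_1 = v_1
  u_i = v_i − Σ_{j<i} ((v_i · u_j) / (u_j · u_j)) · u_j.

Step by step this gives:
  u_1 = (3, -2, -3)
  u_2 = (-15/11, -12/11, -7/11)
  u_3 = (-6/19, 18/19, -18/19)

Orthogonality check:
  u_2 · u_1 = 0 (should be 0)
  u_3 · u_1 = 0 (should be 0)
  u_3 · u_2 = 0 (should be 0)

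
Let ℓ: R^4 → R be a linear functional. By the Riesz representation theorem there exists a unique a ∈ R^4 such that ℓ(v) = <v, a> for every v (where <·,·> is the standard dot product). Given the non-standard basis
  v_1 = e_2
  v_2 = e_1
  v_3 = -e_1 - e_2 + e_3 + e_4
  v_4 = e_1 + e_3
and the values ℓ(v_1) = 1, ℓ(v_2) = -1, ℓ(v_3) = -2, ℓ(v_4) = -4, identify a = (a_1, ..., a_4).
a = (-1, 1, -3, 1)

Write a = (a_1, ..., a_4) in the standard basis. For each basis vector v_i, ℓ(v_i) = <v_i, a> is a linear equation in the a_j's. Collect the n equations into a matrix system V a = ℓ, where row i of V is v_i (expressed in the standard basis). Since V is invertible (lower-triangular with 1s on the diagonal, up to permutation), solve by back-substitution:
  V =
[[0, 1, 0, 0],
 [1, 0, 0, 0],
 [-1, -1, 1, 1],
 [1, 0, 1, 0]]
  V a = (1, -1, -2, -4)
Solving gives a = (-1, 1, -3, 1).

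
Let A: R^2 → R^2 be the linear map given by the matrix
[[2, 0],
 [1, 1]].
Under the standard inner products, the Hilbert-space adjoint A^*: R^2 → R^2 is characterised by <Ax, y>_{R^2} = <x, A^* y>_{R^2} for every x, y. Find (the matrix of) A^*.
A^* = A^T =
[[2, 1],
 [0, 1]]

For real matrices with standard dot products, the defining identity <Ax, y> = <x, A^* y> gives (Ax)^T y = x^T (A^*) y, i.e. x^T A^T y = x^T (A^*) y. Since this holds for all x, y, we must have A^* = A^T. Therefore
A^* =
[[2, 1],
 [0, 1]].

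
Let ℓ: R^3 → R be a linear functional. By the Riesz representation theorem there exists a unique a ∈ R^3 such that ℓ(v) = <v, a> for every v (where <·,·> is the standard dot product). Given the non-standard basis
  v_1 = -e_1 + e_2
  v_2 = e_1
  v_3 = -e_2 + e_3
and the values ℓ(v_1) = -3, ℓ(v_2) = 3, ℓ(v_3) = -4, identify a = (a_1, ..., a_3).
a = (3, 0, -4)

Write a = (a_1, ..., a_3) in the standard basis. For each basis vector v_i, ℓ(v_i) = <v_i, a> is a linear equation in the a_j's. Collect the n equations into a matrix system V a = ℓ, where row i of V is v_i (expressed in the standard basis). Since V is invertible (lower-triangular with 1s on the diagonal, up to permutation), solve by back-substitution:
  V =
[[-1, 1, 0],
 [1, 0, 0],
 [0, -1, 1]]
  V a = (-3, 3, -4)
Solving gives a = (3, 0, -4).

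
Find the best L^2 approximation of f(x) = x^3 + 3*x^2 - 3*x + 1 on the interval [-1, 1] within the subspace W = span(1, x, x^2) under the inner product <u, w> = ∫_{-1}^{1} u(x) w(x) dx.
g(x) = 3*x^2 - 12*x/5 + 1

The best approximation g ∈ W is the orthogonal projection of f onto W. Writing g = a_0 + a_1 x + a_2 x^2, the coefficients solve the normal equations G · a = b where
  G_{ij} = <φ_i, φ_j> and b_i = <f, φ_i>, with φ_0 = 1, φ_1 = x, φ_2 = x^2.
G =
  [2, 0, 2/3]
  [0, 2/3, 0]
  [2/3, 0, 2/5],
b = (4, -8/5, 28/15).
Solving gives a_0 = 1, a_1 = -12/5, a_2 = 3, so
  g(x) = 3*x^2 - 12*x/5 + 1.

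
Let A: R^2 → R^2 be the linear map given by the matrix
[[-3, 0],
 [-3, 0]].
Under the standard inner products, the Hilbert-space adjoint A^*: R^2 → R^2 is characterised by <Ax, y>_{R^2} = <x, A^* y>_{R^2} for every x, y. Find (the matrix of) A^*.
A^* = A^T =
[[-3, -3],
 [0, 0]]

For real matrices with standard dot products, the defining identity <Ax, y> = <x, A^* y> gives (Ax)^T y = x^T (A^*) y, i.e. x^T A^T y = x^T (A^*) y. Since this holds for all x, y, we must have A^* = A^T. Therefore
A^* =
[[-3, -3],
 [0, 0]].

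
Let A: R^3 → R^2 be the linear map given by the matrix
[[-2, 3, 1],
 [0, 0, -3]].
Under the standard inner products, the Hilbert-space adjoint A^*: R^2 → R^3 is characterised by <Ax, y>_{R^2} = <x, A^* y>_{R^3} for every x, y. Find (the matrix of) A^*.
A^* = A^T =
[[-2, 0],
 [3, 0],
 [1, -3]]

For real matrices with standard dot products, the defining identity <Ax, y> = <x, A^* y> gives (Ax)^T y = x^T (A^*) y, i.e. x^T A^T y = x^T (A^*) y. Since this holds for all x, y, we must have A^* = A^T. Therefore
A^* =
[[-2, 0],
 [3, 0],
 [1, -3]].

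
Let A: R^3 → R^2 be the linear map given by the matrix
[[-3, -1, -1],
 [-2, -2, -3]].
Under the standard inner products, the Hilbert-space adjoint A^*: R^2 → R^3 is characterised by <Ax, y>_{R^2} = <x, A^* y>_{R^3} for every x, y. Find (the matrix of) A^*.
A^* = A^T =
[[-3, -2],
 [-1, -2],
 [-1, -3]]

For real matrices with standard dot products, the defining identity <Ax, y> = <x, A^* y> gives (Ax)^T y = x^T (A^*) y, i.e. x^T A^T y = x^T (A^*) y. Since this holds for all x, y, we must have A^* = A^T. Therefore
A^* =
[[-3, -2],
 [-1, -2],
 [-1, -3]].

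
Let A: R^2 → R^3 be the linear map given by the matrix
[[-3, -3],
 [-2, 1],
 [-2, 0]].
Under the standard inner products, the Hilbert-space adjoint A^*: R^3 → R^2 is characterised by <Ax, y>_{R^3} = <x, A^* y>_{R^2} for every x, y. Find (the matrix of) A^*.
A^* = A^T =
[[-3, -2, -2],
 [-3, 1, 0]]

For real matrices with standard dot products, the defining identity <Ax, y> = <x, A^* y> gives (Ax)^T y = x^T (A^*) y, i.e. x^T A^T y = x^T (A^*) y. Since this holds for all x, y, we must have A^* = A^T. Therefore
A^* =
[[-3, -2, -2],
 [-3, 1, 0]].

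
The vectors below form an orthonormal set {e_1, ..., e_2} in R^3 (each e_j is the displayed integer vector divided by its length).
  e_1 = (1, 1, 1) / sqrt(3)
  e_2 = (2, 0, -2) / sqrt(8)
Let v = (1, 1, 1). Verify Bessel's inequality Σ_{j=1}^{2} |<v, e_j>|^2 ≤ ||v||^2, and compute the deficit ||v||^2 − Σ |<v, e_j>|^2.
Σ |<v, e_j>|^2 = 3; ||v||^2 = 3; deficit = 0

Write each e_j = u_j / sqrt(<u_j, u_j>) where u_j is the displayed integer vector. Then <v, e_j> = <v, u_j> / sqrt(<u_j, u_j>), so |<v, e_j>|^2 = <v, u_j>^2 / <u_j, u_j>.
Coefficients: <v, e_1> = 3/sqrt(3), <v, e_2> = 0/sqrt(8).
Square and sum: Σ |<v, e_j>|^2 = 3.
Compute ||v||^2 = v·v = 3.
Deficit = 3 − 3 = 0 ≥ 0, confirming Bessel's inequality. (The deficit equals ||v − Σ <v,e_j> e_j||^2, the squared distance from v to span{e_j}.)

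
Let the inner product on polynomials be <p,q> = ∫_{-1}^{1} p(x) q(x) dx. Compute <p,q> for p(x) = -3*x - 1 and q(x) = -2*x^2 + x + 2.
<p,q> = -14/3

Expand the product: p(x)·q(x) = 6*x^3 - x^2 - 7*x - 2.
∫_{-1}^{1} of each monomial x^k gives [2/(k+1) if k even, 0 if k odd]. Integrating term-by-term (or equivalently evaluating the antiderivative F(x) = 3*x^4/2 - x^3/3 - 7*x^2/2 - 2*x at the endpoints):
  F(1) − F(−1) = -13/3 − (1/3) = -14/3.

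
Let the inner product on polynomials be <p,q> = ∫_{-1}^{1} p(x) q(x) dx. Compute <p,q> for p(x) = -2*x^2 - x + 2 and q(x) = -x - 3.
<p,q> = -22/3

Expand the product: p(x)·q(x) = 2*x^3 + 7*x^2 + x - 6.
∫_{-1}^{1} of each monomial x^k gives [2/(k+1) if k even, 0 if k odd]. Integrating term-by-term (or equivalently evaluating the antiderivative F(x) = x^4/2 + 7*x^3/3 + x^2/2 - 6*x at the endpoints):
  F(1) − F(−1) = -8/3 − (14/3) = -22/3.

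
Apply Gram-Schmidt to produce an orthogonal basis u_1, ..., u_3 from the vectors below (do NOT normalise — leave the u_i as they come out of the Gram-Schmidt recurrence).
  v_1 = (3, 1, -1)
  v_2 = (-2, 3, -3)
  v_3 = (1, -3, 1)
Orthogonal basis:
  u_1 = (3, 1, -1)
  u_2 = (-2, 3, -3)
  u_3 = (0, -1, -1)

Apply the Gram-Schmidt recurrence
  u_1 = v_1
  u_i = v_i − Σ_{j<i} ((v_i · u_j) / (u_j · u_j)) · u_j.

Step by step this gives:
  u_1 = (3, 1, -1)
  u_2 = (-2, 3, -3)
  u_3 = (0, -1, -1)

Orthogonality check:
  u_2 · u_1 = 0 (should be 0)
  u_3 · u_1 = 0 (should be 0)
  u_3 · u_2 = 0 (should be 0)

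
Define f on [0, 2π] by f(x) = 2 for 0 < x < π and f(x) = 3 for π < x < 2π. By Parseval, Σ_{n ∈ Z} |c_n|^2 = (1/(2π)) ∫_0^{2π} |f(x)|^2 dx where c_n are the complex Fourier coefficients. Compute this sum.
Σ |c_n|^2 = 13/2

Parseval equates the L^2 energy of f (normalised by 1/(2π)) with the ℓ^2 sum of its Fourier coefficients: (1/(2π)) ∫_0^{2π} |f|^2 = Σ |c_n|^2.
Compute the left side: (1/(2π)) [∫_0^π 2^2 dx + ∫_π^{2π} 3^2 dx] = (1/(2π)) · (4π + 9π) = (4 + 9)/2 = 13/2.
So Σ_{n ∈ Z} |c_n|^2 = 13/2.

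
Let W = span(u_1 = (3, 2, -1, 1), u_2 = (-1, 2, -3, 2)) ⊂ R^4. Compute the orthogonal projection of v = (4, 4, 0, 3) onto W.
proj_W(v) = (175/39, 122/39, -5/3, 21/13)

Set up U = [u_1 | ... | u_2] ∈ R^(4×2). The projector onto W = col(U) is P = U (U^T U)^(-1) U^T.
Compute U^T U =
  [15, 6]
  [6, 18],
and U^T v = (23, 10).
Solve U^T U · c = U^T v for the coefficients: c = (59/39, 2/39). The projection is proj_W(v) = U c.
Check: (v - proj_W(v)) · u_1 = 0  (should be 0).
Check: (v - proj_W(v)) · u_2 = 0  (should be 0).
Result: proj_W(v) = (175/39, 122/39, -5/3, 21/13).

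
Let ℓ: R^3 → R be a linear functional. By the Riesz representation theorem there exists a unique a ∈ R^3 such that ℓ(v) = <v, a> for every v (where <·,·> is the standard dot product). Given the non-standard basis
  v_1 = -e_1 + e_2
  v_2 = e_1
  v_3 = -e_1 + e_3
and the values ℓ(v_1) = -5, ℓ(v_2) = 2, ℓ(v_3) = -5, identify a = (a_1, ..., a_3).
a = (2, -3, -3)

Write a = (a_1, ..., a_3) in the standard basis. For each basis vector v_i, ℓ(v_i) = <v_i, a> is a linear equation in the a_j's. Collect the n equations into a matrix system V a = ℓ, where row i of V is v_i (expressed in the standard basis). Since V is invertible (lower-triangular with 1s on the diagonal, up to permutation), solve by back-substitution:
  V =
[[-1, 1, 0],
 [1, 0, 0],
 [-1, 0, 1]]
  V a = (-5, 2, -5)
Solving gives a = (2, -3, -3).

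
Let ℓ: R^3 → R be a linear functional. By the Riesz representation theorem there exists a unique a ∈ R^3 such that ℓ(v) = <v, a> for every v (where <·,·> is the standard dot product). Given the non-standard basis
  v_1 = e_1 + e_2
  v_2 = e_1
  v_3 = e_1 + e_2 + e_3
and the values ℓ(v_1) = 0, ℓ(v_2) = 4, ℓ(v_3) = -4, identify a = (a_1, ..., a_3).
a = (4, -4, -4)

Write a = (a_1, ..., a_3) in the standard basis. For each basis vector v_i, ℓ(v_i) = <v_i, a> is a linear equation in the a_j's. Collect the n equations into a matrix system V a = ℓ, where row i of V is v_i (expressed in the standard basis). Since V is invertible (lower-triangular with 1s on the diagonal, up to permutation), solve by back-substitution:
  V =
[[1, 1, 0],
 [1, 0, 0],
 [1, 1, 1]]
  V a = (0, 4, -4)
Solving gives a = (4, -4, -4).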